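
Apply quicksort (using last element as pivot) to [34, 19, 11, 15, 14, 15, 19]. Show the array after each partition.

Partition 1: pivot=19 at index 5 -> [19, 11, 15, 14, 15, 19, 34]
Partition 2: pivot=15 at index 3 -> [11, 15, 14, 15, 19, 19, 34]
Partition 3: pivot=14 at index 1 -> [11, 14, 15, 15, 19, 19, 34]


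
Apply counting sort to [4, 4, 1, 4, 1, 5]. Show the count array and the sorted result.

Count array: [0, 2, 0, 0, 3, 1]
(count[i] = number of elements equal to i)
Cumulative count: [0, 2, 2, 2, 5, 6]
Sorted: [1, 1, 4, 4, 4, 5]


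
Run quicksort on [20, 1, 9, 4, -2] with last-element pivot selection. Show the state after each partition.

Partition 1: pivot=-2 at index 0 -> [-2, 1, 9, 4, 20]
Partition 2: pivot=20 at index 4 -> [-2, 1, 9, 4, 20]
Partition 3: pivot=4 at index 2 -> [-2, 1, 4, 9, 20]


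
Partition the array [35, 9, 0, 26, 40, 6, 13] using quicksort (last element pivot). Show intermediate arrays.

Partition 1: pivot=13 at index 3 -> [9, 0, 6, 13, 40, 35, 26]
Partition 2: pivot=6 at index 1 -> [0, 6, 9, 13, 40, 35, 26]
Partition 3: pivot=26 at index 4 -> [0, 6, 9, 13, 26, 35, 40]
Partition 4: pivot=40 at index 6 -> [0, 6, 9, 13, 26, 35, 40]


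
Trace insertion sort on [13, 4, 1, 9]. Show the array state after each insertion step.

First element 13 is already 'sorted'
Insert 4: shifted 1 elements -> [4, 13, 1, 9]
Insert 1: shifted 2 elements -> [1, 4, 13, 9]
Insert 9: shifted 1 elements -> [1, 4, 9, 13]


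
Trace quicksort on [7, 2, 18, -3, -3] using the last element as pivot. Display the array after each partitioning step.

Partition 1: pivot=-3 at index 1 -> [-3, -3, 18, 7, 2]
Partition 2: pivot=2 at index 2 -> [-3, -3, 2, 7, 18]
Partition 3: pivot=18 at index 4 -> [-3, -3, 2, 7, 18]


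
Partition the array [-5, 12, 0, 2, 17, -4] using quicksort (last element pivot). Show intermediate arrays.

Partition 1: pivot=-4 at index 1 -> [-5, -4, 0, 2, 17, 12]
Partition 2: pivot=12 at index 4 -> [-5, -4, 0, 2, 12, 17]
Partition 3: pivot=2 at index 3 -> [-5, -4, 0, 2, 12, 17]


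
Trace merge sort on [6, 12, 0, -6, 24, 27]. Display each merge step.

Divide and conquer:
  Merge [12] + [0] -> [0, 12]
  Merge [6] + [0, 12] -> [0, 6, 12]
  Merge [24] + [27] -> [24, 27]
  Merge [-6] + [24, 27] -> [-6, 24, 27]
  Merge [0, 6, 12] + [-6, 24, 27] -> [-6, 0, 6, 12, 24, 27]


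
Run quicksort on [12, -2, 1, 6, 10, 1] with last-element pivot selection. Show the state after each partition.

Partition 1: pivot=1 at index 2 -> [-2, 1, 1, 6, 10, 12]
Partition 2: pivot=1 at index 1 -> [-2, 1, 1, 6, 10, 12]
Partition 3: pivot=12 at index 5 -> [-2, 1, 1, 6, 10, 12]
Partition 4: pivot=10 at index 4 -> [-2, 1, 1, 6, 10, 12]


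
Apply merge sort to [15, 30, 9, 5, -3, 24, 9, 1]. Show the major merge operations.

Divide and conquer:
  Merge [15] + [30] -> [15, 30]
  Merge [9] + [5] -> [5, 9]
  Merge [15, 30] + [5, 9] -> [5, 9, 15, 30]
  Merge [-3] + [24] -> [-3, 24]
  Merge [9] + [1] -> [1, 9]
  Merge [-3, 24] + [1, 9] -> [-3, 1, 9, 24]
  Merge [5, 9, 15, 30] + [-3, 1, 9, 24] -> [-3, 1, 5, 9, 9, 15, 24, 30]


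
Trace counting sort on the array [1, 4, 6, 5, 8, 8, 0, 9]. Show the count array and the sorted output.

Count array: [1, 1, 0, 0, 1, 1, 1, 0, 2, 1]
(count[i] = number of elements equal to i)
Cumulative count: [1, 2, 2, 2, 3, 4, 5, 5, 7, 8]
Sorted: [0, 1, 4, 5, 6, 8, 8, 9]


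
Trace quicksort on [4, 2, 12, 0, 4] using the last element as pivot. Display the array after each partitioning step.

Partition 1: pivot=4 at index 3 -> [4, 2, 0, 4, 12]
Partition 2: pivot=0 at index 0 -> [0, 2, 4, 4, 12]
Partition 3: pivot=4 at index 2 -> [0, 2, 4, 4, 12]


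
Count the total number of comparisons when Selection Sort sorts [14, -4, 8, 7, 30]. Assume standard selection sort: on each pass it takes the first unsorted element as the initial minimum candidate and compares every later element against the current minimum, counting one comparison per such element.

Pass 1: scan indices 1..4 for the minimum = 4 comparison(s); min is -4, place at index 0 -> [-4, 14, 8, 7, 30]
Pass 2: scan indices 2..4 for the minimum = 3 comparison(s); min is 7, place at index 1 -> [-4, 7, 8, 14, 30]
Pass 3: scan indices 3..4 for the minimum = 2 comparison(s); min is 8, place at index 2 -> [-4, 7, 8, 14, 30]
Pass 4: scan indices 4..4 for the minimum = 1 comparison(s); min is 14, place at index 3 -> [-4, 7, 8, 14, 30]
Selection sort always scans the whole unsorted suffix, so the count is (n-1) + (n-2) + ... + 1 = n(n-1)/2 = 5*4/2 = 10 regardless of the input order.
Total comparisons: 4 + 3 + 2 + 1 = 10


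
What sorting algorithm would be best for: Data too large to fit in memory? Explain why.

Best choice: External merge sort
Reason: Minimizes disk I/O by sequential reads/writes


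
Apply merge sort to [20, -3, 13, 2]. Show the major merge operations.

Divide and conquer:
  Merge [20] + [-3] -> [-3, 20]
  Merge [13] + [2] -> [2, 13]
  Merge [-3, 20] + [2, 13] -> [-3, 2, 13, 20]


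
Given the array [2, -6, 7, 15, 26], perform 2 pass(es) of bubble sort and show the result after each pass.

After pass 1: [-6, 2, 7, 15, 26] (1 swaps)
After pass 2: [-6, 2, 7, 15, 26] (0 swaps)
Total swaps: 1


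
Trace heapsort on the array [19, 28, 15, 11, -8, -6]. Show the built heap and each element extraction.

Build heap: [28, 19, 15, 11, -8, -6]
Extract 28: [19, 11, 15, -6, -8, 28]
Extract 19: [15, 11, -8, -6, 19, 28]
Extract 15: [11, -6, -8, 15, 19, 28]
Extract 11: [-6, -8, 11, 15, 19, 28]
Extract -6: [-8, -6, 11, 15, 19, 28]


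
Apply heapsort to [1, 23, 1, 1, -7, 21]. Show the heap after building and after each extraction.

Build heap: [23, 1, 21, 1, -7, 1]
Extract 23: [21, 1, 1, 1, -7, 23]
Extract 21: [1, 1, 1, -7, 21, 23]
Extract 1: [1, -7, 1, 1, 21, 23]
Extract 1: [1, -7, 1, 1, 21, 23]
Extract 1: [-7, 1, 1, 1, 21, 23]


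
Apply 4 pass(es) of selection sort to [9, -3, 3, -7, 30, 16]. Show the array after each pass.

Pass 1: Select minimum -7 at index 3, swap -> [-7, -3, 3, 9, 30, 16]
Pass 2: Select minimum -3 at index 1, swap -> [-7, -3, 3, 9, 30, 16]
Pass 3: Select minimum 3 at index 2, swap -> [-7, -3, 3, 9, 30, 16]
Pass 4: Select minimum 9 at index 3, swap -> [-7, -3, 3, 9, 30, 16]


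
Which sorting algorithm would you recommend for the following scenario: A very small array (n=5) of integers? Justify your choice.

Best choice: Insertion sort
Reason: For tiny inputs the O(n^2) overhead is negligible and insertion sort has minimal constant factors


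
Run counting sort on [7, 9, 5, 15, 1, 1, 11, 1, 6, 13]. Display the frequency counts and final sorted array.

Count array: [0, 3, 0, 0, 0, 1, 1, 1, 0, 1, 0, 1, 0, 1, 0, 1]
(count[i] = number of elements equal to i)
Cumulative count: [0, 3, 3, 3, 3, 4, 5, 6, 6, 7, 7, 8, 8, 9, 9, 10]
Sorted: [1, 1, 1, 5, 6, 7, 9, 11, 13, 15]


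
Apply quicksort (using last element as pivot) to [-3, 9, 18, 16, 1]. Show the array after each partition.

Partition 1: pivot=1 at index 1 -> [-3, 1, 18, 16, 9]
Partition 2: pivot=9 at index 2 -> [-3, 1, 9, 16, 18]
Partition 3: pivot=18 at index 4 -> [-3, 1, 9, 16, 18]


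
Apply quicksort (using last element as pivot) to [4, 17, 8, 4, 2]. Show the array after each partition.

Partition 1: pivot=2 at index 0 -> [2, 17, 8, 4, 4]
Partition 2: pivot=4 at index 2 -> [2, 4, 4, 17, 8]
Partition 3: pivot=8 at index 3 -> [2, 4, 4, 8, 17]


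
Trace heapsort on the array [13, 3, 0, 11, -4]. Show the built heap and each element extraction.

Build heap: [13, 11, 0, 3, -4]
Extract 13: [11, 3, 0, -4, 13]
Extract 11: [3, -4, 0, 11, 13]
Extract 3: [0, -4, 3, 11, 13]
Extract 0: [-4, 0, 3, 11, 13]


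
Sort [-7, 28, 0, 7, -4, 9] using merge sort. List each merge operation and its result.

Divide and conquer:
  Merge [28] + [0] -> [0, 28]
  Merge [-7] + [0, 28] -> [-7, 0, 28]
  Merge [-4] + [9] -> [-4, 9]
  Merge [7] + [-4, 9] -> [-4, 7, 9]
  Merge [-7, 0, 28] + [-4, 7, 9] -> [-7, -4, 0, 7, 9, 28]


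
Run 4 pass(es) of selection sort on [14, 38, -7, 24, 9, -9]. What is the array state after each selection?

Pass 1: Select minimum -9 at index 5, swap -> [-9, 38, -7, 24, 9, 14]
Pass 2: Select minimum -7 at index 2, swap -> [-9, -7, 38, 24, 9, 14]
Pass 3: Select minimum 9 at index 4, swap -> [-9, -7, 9, 24, 38, 14]
Pass 4: Select minimum 14 at index 5, swap -> [-9, -7, 9, 14, 38, 24]


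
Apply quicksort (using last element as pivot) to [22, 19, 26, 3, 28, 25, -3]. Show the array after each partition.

Partition 1: pivot=-3 at index 0 -> [-3, 19, 26, 3, 28, 25, 22]
Partition 2: pivot=22 at index 3 -> [-3, 19, 3, 22, 28, 25, 26]
Partition 3: pivot=3 at index 1 -> [-3, 3, 19, 22, 28, 25, 26]
Partition 4: pivot=26 at index 5 -> [-3, 3, 19, 22, 25, 26, 28]


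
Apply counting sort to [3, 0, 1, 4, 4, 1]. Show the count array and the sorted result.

Count array: [1, 2, 0, 1, 2]
(count[i] = number of elements equal to i)
Cumulative count: [1, 3, 3, 4, 6]
Sorted: [0, 1, 1, 3, 4, 4]


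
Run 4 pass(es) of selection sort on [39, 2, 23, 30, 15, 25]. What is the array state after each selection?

Pass 1: Select minimum 2 at index 1, swap -> [2, 39, 23, 30, 15, 25]
Pass 2: Select minimum 15 at index 4, swap -> [2, 15, 23, 30, 39, 25]
Pass 3: Select minimum 23 at index 2, swap -> [2, 15, 23, 30, 39, 25]
Pass 4: Select minimum 25 at index 5, swap -> [2, 15, 23, 25, 39, 30]


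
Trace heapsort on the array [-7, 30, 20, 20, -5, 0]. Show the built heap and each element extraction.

Build heap: [30, 20, 20, -7, -5, 0]
Extract 30: [20, 0, 20, -7, -5, 30]
Extract 20: [20, 0, -5, -7, 20, 30]
Extract 20: [0, -7, -5, 20, 20, 30]
Extract 0: [-5, -7, 0, 20, 20, 30]
Extract -5: [-7, -5, 0, 20, 20, 30]


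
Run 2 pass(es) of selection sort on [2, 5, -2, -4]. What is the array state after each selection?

Pass 1: Select minimum -4 at index 3, swap -> [-4, 5, -2, 2]
Pass 2: Select minimum -2 at index 2, swap -> [-4, -2, 5, 2]


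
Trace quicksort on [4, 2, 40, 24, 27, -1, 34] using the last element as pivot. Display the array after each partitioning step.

Partition 1: pivot=34 at index 5 -> [4, 2, 24, 27, -1, 34, 40]
Partition 2: pivot=-1 at index 0 -> [-1, 2, 24, 27, 4, 34, 40]
Partition 3: pivot=4 at index 2 -> [-1, 2, 4, 27, 24, 34, 40]
Partition 4: pivot=24 at index 3 -> [-1, 2, 4, 24, 27, 34, 40]


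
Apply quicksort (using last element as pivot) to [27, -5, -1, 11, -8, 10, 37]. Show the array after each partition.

Partition 1: pivot=37 at index 6 -> [27, -5, -1, 11, -8, 10, 37]
Partition 2: pivot=10 at index 3 -> [-5, -1, -8, 10, 27, 11, 37]
Partition 3: pivot=-8 at index 0 -> [-8, -1, -5, 10, 27, 11, 37]
Partition 4: pivot=-5 at index 1 -> [-8, -5, -1, 10, 27, 11, 37]
Partition 5: pivot=11 at index 4 -> [-8, -5, -1, 10, 11, 27, 37]


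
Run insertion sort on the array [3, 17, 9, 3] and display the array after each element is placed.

First element 3 is already 'sorted'
Insert 17: shifted 0 elements -> [3, 17, 9, 3]
Insert 9: shifted 1 elements -> [3, 9, 17, 3]
Insert 3: shifted 2 elements -> [3, 3, 9, 17]


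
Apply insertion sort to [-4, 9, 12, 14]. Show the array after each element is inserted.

First element -4 is already 'sorted'
Insert 9: shifted 0 elements -> [-4, 9, 12, 14]
Insert 12: shifted 0 elements -> [-4, 9, 12, 14]
Insert 14: shifted 0 elements -> [-4, 9, 12, 14]


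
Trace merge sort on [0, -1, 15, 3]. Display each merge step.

Divide and conquer:
  Merge [0] + [-1] -> [-1, 0]
  Merge [15] + [3] -> [3, 15]
  Merge [-1, 0] + [3, 15] -> [-1, 0, 3, 15]


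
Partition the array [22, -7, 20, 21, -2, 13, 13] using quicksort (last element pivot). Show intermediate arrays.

Partition 1: pivot=13 at index 3 -> [-7, -2, 13, 13, 22, 20, 21]
Partition 2: pivot=13 at index 2 -> [-7, -2, 13, 13, 22, 20, 21]
Partition 3: pivot=-2 at index 1 -> [-7, -2, 13, 13, 22, 20, 21]
Partition 4: pivot=21 at index 5 -> [-7, -2, 13, 13, 20, 21, 22]


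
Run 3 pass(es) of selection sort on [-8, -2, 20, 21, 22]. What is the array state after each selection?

Pass 1: Select minimum -8 at index 0, swap -> [-8, -2, 20, 21, 22]
Pass 2: Select minimum -2 at index 1, swap -> [-8, -2, 20, 21, 22]
Pass 3: Select minimum 20 at index 2, swap -> [-8, -2, 20, 21, 22]


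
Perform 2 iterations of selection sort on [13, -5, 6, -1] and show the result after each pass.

Pass 1: Select minimum -5 at index 1, swap -> [-5, 13, 6, -1]
Pass 2: Select minimum -1 at index 3, swap -> [-5, -1, 6, 13]


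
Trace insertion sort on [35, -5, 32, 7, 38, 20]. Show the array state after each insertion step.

First element 35 is already 'sorted'
Insert -5: shifted 1 elements -> [-5, 35, 32, 7, 38, 20]
Insert 32: shifted 1 elements -> [-5, 32, 35, 7, 38, 20]
Insert 7: shifted 2 elements -> [-5, 7, 32, 35, 38, 20]
Insert 38: shifted 0 elements -> [-5, 7, 32, 35, 38, 20]
Insert 20: shifted 3 elements -> [-5, 7, 20, 32, 35, 38]


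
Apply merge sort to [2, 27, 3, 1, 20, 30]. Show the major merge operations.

Divide and conquer:
  Merge [27] + [3] -> [3, 27]
  Merge [2] + [3, 27] -> [2, 3, 27]
  Merge [20] + [30] -> [20, 30]
  Merge [1] + [20, 30] -> [1, 20, 30]
  Merge [2, 3, 27] + [1, 20, 30] -> [1, 2, 3, 20, 27, 30]


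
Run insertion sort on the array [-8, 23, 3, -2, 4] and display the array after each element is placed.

First element -8 is already 'sorted'
Insert 23: shifted 0 elements -> [-8, 23, 3, -2, 4]
Insert 3: shifted 1 elements -> [-8, 3, 23, -2, 4]
Insert -2: shifted 2 elements -> [-8, -2, 3, 23, 4]
Insert 4: shifted 1 elements -> [-8, -2, 3, 4, 23]


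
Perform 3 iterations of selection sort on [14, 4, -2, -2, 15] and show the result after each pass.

Pass 1: Select minimum -2 at index 2, swap -> [-2, 4, 14, -2, 15]
Pass 2: Select minimum -2 at index 3, swap -> [-2, -2, 14, 4, 15]
Pass 3: Select minimum 4 at index 3, swap -> [-2, -2, 4, 14, 15]


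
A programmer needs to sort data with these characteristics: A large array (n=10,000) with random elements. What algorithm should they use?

Best choice: Quicksort or Mergesort
Reason: Both have O(n log n) average case; quicksort has lower constant factors


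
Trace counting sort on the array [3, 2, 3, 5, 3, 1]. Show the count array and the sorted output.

Count array: [0, 1, 1, 3, 0, 1]
(count[i] = number of elements equal to i)
Cumulative count: [0, 1, 2, 5, 5, 6]
Sorted: [1, 2, 3, 3, 3, 5]


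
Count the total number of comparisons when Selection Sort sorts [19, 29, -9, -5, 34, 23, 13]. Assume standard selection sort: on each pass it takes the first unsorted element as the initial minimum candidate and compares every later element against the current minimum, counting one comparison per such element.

Pass 1: scan indices 1..6 for the minimum = 6 comparison(s); min is -9, place at index 0 -> [-9, 29, 19, -5, 34, 23, 13]
Pass 2: scan indices 2..6 for the minimum = 5 comparison(s); min is -5, place at index 1 -> [-9, -5, 19, 29, 34, 23, 13]
Pass 3: scan indices 3..6 for the minimum = 4 comparison(s); min is 13, place at index 2 -> [-9, -5, 13, 29, 34, 23, 19]
Pass 4: scan indices 4..6 for the minimum = 3 comparison(s); min is 19, place at index 3 -> [-9, -5, 13, 19, 34, 23, 29]
Pass 5: scan indices 5..6 for the minimum = 2 comparison(s); min is 23, place at index 4 -> [-9, -5, 13, 19, 23, 34, 29]
Pass 6: scan indices 6..6 for the minimum = 1 comparison(s); min is 29, place at index 5 -> [-9, -5, 13, 19, 23, 29, 34]
Selection sort always scans the whole unsorted suffix, so the count is (n-1) + (n-2) + ... + 1 = n(n-1)/2 = 7*6/2 = 21 regardless of the input order.
Total comparisons: 6 + 5 + 4 + 3 + 2 + 1 = 21


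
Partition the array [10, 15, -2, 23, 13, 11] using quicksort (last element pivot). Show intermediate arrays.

Partition 1: pivot=11 at index 2 -> [10, -2, 11, 23, 13, 15]
Partition 2: pivot=-2 at index 0 -> [-2, 10, 11, 23, 13, 15]
Partition 3: pivot=15 at index 4 -> [-2, 10, 11, 13, 15, 23]


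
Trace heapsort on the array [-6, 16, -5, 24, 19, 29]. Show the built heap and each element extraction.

Build heap: [29, 24, -5, 16, 19, -6]
Extract 29: [24, 19, -5, 16, -6, 29]
Extract 24: [19, 16, -5, -6, 24, 29]
Extract 19: [16, -6, -5, 19, 24, 29]
Extract 16: [-5, -6, 16, 19, 24, 29]
Extract -5: [-6, -5, 16, 19, 24, 29]


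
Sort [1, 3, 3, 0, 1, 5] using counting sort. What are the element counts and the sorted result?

Count array: [1, 2, 0, 2, 0, 1]
(count[i] = number of elements equal to i)
Cumulative count: [1, 3, 3, 5, 5, 6]
Sorted: [0, 1, 1, 3, 3, 5]


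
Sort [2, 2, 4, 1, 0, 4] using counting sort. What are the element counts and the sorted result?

Count array: [1, 1, 2, 0, 2]
(count[i] = number of elements equal to i)
Cumulative count: [1, 2, 4, 4, 6]
Sorted: [0, 1, 2, 2, 4, 4]


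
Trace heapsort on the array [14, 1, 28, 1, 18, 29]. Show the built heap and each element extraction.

Build heap: [29, 18, 28, 1, 1, 14]
Extract 29: [28, 18, 14, 1, 1, 29]
Extract 28: [18, 1, 14, 1, 28, 29]
Extract 18: [14, 1, 1, 18, 28, 29]
Extract 14: [1, 1, 14, 18, 28, 29]
Extract 1: [1, 1, 14, 18, 28, 29]


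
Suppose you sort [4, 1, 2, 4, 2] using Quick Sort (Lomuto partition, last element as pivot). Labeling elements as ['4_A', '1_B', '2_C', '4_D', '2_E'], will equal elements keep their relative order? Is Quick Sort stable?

Trace Quick Sort on the labeled array (the key is the number; the letter only tracks identity):
  Partition indices 0..4 around pivot 2_E -> [1_B, 2_C, 2_E, 4_D, 4_A]
  Partition indices 0..1 around pivot 2_C -> [1_B, 2_C, 2_E, 4_D, 4_A]
  Partition indices 3..4 around pivot 4_A -> [1_B, 2_C, 2_E, 4_D, 4_A]
Final order: [1_B, 2_C, 2_E, 4_D, 4_A]
Equal keys:
  value 2: originally 2_C, 2_E; after sorting 2_C, 2_E -> order preserved
  value 4: originally 4_A, 4_D; after sorting 4_D, 4_A -> order changed
Equal keys were reordered, so Quick Sort is not stable: partition swaps elements across long distances and can reorder equal keys. (One such input is enough; an unstable sort may happen to preserve order on other inputs, but it gives no guarantee.)
Answer: Not stable


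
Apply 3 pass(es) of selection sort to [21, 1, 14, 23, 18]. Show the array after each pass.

Pass 1: Select minimum 1 at index 1, swap -> [1, 21, 14, 23, 18]
Pass 2: Select minimum 14 at index 2, swap -> [1, 14, 21, 23, 18]
Pass 3: Select minimum 18 at index 4, swap -> [1, 14, 18, 23, 21]


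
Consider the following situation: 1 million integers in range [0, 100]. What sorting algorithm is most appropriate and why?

Best choice: Counting sort
Reason: O(n + k) where k=100 is small; linear time beats O(n log n)


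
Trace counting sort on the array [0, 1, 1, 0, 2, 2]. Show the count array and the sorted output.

Count array: [2, 2, 2]
(count[i] = number of elements equal to i)
Cumulative count: [2, 4, 6]
Sorted: [0, 0, 1, 1, 2, 2]


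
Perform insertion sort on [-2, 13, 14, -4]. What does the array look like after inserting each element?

First element -2 is already 'sorted'
Insert 13: shifted 0 elements -> [-2, 13, 14, -4]
Insert 14: shifted 0 elements -> [-2, 13, 14, -4]
Insert -4: shifted 3 elements -> [-4, -2, 13, 14]


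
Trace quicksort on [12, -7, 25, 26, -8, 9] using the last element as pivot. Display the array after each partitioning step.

Partition 1: pivot=9 at index 2 -> [-7, -8, 9, 26, 12, 25]
Partition 2: pivot=-8 at index 0 -> [-8, -7, 9, 26, 12, 25]
Partition 3: pivot=25 at index 4 -> [-8, -7, 9, 12, 25, 26]


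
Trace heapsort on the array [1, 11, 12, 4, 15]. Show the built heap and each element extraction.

Build heap: [15, 11, 12, 4, 1]
Extract 15: [12, 11, 1, 4, 15]
Extract 12: [11, 4, 1, 12, 15]
Extract 11: [4, 1, 11, 12, 15]
Extract 4: [1, 4, 11, 12, 15]


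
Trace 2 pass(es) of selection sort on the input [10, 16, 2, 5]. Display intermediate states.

Pass 1: Select minimum 2 at index 2, swap -> [2, 16, 10, 5]
Pass 2: Select minimum 5 at index 3, swap -> [2, 5, 10, 16]


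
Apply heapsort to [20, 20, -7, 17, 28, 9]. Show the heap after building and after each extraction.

Build heap: [28, 20, 9, 17, 20, -7]
Extract 28: [20, 20, 9, 17, -7, 28]
Extract 20: [20, 17, 9, -7, 20, 28]
Extract 20: [17, -7, 9, 20, 20, 28]
Extract 17: [9, -7, 17, 20, 20, 28]
Extract 9: [-7, 9, 17, 20, 20, 28]


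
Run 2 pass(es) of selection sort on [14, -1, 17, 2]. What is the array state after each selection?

Pass 1: Select minimum -1 at index 1, swap -> [-1, 14, 17, 2]
Pass 2: Select minimum 2 at index 3, swap -> [-1, 2, 17, 14]


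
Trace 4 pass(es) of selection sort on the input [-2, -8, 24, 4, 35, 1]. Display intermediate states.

Pass 1: Select minimum -8 at index 1, swap -> [-8, -2, 24, 4, 35, 1]
Pass 2: Select minimum -2 at index 1, swap -> [-8, -2, 24, 4, 35, 1]
Pass 3: Select minimum 1 at index 5, swap -> [-8, -2, 1, 4, 35, 24]
Pass 4: Select minimum 4 at index 3, swap -> [-8, -2, 1, 4, 35, 24]


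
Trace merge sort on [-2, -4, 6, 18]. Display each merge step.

Divide and conquer:
  Merge [-2] + [-4] -> [-4, -2]
  Merge [6] + [18] -> [6, 18]
  Merge [-4, -2] + [6, 18] -> [-4, -2, 6, 18]


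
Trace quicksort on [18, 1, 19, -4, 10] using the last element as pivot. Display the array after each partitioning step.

Partition 1: pivot=10 at index 2 -> [1, -4, 10, 18, 19]
Partition 2: pivot=-4 at index 0 -> [-4, 1, 10, 18, 19]
Partition 3: pivot=19 at index 4 -> [-4, 1, 10, 18, 19]


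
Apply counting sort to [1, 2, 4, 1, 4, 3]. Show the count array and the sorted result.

Count array: [0, 2, 1, 1, 2]
(count[i] = number of elements equal to i)
Cumulative count: [0, 2, 3, 4, 6]
Sorted: [1, 1, 2, 3, 4, 4]


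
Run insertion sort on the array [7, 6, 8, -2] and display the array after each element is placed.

First element 7 is already 'sorted'
Insert 6: shifted 1 elements -> [6, 7, 8, -2]
Insert 8: shifted 0 elements -> [6, 7, 8, -2]
Insert -2: shifted 3 elements -> [-2, 6, 7, 8]


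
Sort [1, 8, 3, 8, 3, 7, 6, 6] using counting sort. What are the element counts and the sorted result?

Count array: [0, 1, 0, 2, 0, 0, 2, 1, 2]
(count[i] = number of elements equal to i)
Cumulative count: [0, 1, 1, 3, 3, 3, 5, 6, 8]
Sorted: [1, 3, 3, 6, 6, 7, 8, 8]


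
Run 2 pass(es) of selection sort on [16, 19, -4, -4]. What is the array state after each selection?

Pass 1: Select minimum -4 at index 2, swap -> [-4, 19, 16, -4]
Pass 2: Select minimum -4 at index 3, swap -> [-4, -4, 16, 19]


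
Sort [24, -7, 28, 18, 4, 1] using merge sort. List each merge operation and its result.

Divide and conquer:
  Merge [-7] + [28] -> [-7, 28]
  Merge [24] + [-7, 28] -> [-7, 24, 28]
  Merge [4] + [1] -> [1, 4]
  Merge [18] + [1, 4] -> [1, 4, 18]
  Merge [-7, 24, 28] + [1, 4, 18] -> [-7, 1, 4, 18, 24, 28]


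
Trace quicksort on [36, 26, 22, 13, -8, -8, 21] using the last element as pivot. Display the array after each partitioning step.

Partition 1: pivot=21 at index 3 -> [13, -8, -8, 21, 26, 22, 36]
Partition 2: pivot=-8 at index 1 -> [-8, -8, 13, 21, 26, 22, 36]
Partition 3: pivot=36 at index 6 -> [-8, -8, 13, 21, 26, 22, 36]
Partition 4: pivot=22 at index 4 -> [-8, -8, 13, 21, 22, 26, 36]


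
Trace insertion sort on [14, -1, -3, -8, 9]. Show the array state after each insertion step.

First element 14 is already 'sorted'
Insert -1: shifted 1 elements -> [-1, 14, -3, -8, 9]
Insert -3: shifted 2 elements -> [-3, -1, 14, -8, 9]
Insert -8: shifted 3 elements -> [-8, -3, -1, 14, 9]
Insert 9: shifted 1 elements -> [-8, -3, -1, 9, 14]


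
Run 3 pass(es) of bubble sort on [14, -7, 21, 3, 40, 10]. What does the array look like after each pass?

After pass 1: [-7, 14, 3, 21, 10, 40] (3 swaps)
After pass 2: [-7, 3, 14, 10, 21, 40] (2 swaps)
After pass 3: [-7, 3, 10, 14, 21, 40] (1 swaps)
Total swaps: 6


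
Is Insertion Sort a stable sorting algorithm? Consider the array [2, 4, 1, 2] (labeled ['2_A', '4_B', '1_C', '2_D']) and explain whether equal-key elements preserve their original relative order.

Trace Insertion Sort on the labeled array (the key is the number; the letter only tracks identity):
  Insert 4_B at index 1: [2_A, 4_B, 1_C, 2_D]
  Insert 1_C at index 0: [1_C, 2_A, 4_B, 2_D]
  Insert 2_D at index 2: [1_C, 2_A, 2_D, 4_B]
Final order: [1_C, 2_A, 2_D, 4_B]
Equal keys:
  value 2: originally 2_A, 2_D; after sorting 2_A, 2_D -> order preserved
All equal keys kept their original relative order. Insertion Sort is stable: elements are shifted only while they are strictly greater than the key, so a key is inserted after any equal elements already placed.
Answer: Stable


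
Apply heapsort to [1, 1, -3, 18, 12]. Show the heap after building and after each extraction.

Build heap: [18, 12, -3, 1, 1]
Extract 18: [12, 1, -3, 1, 18]
Extract 12: [1, 1, -3, 12, 18]
Extract 1: [1, -3, 1, 12, 18]
Extract 1: [-3, 1, 1, 12, 18]


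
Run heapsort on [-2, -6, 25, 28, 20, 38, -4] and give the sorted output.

Build heap: [38, 28, 25, -6, 20, -2, -4]
Extract 38: [28, 20, 25, -6, -4, -2, 38]
Extract 28: [25, 20, -2, -6, -4, 28, 38]
Extract 25: [20, -4, -2, -6, 25, 28, 38]
Extract 20: [-2, -4, -6, 20, 25, 28, 38]
Extract -2: [-4, -6, -2, 20, 25, 28, 38]
Extract -4: [-6, -4, -2, 20, 25, 28, 38]


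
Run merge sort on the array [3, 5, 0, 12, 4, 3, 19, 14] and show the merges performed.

Divide and conquer:
  Merge [3] + [5] -> [3, 5]
  Merge [0] + [12] -> [0, 12]
  Merge [3, 5] + [0, 12] -> [0, 3, 5, 12]
  Merge [4] + [3] -> [3, 4]
  Merge [19] + [14] -> [14, 19]
  Merge [3, 4] + [14, 19] -> [3, 4, 14, 19]
  Merge [0, 3, 5, 12] + [3, 4, 14, 19] -> [0, 3, 3, 4, 5, 12, 14, 19]


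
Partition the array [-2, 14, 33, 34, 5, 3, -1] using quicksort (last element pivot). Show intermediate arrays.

Partition 1: pivot=-1 at index 1 -> [-2, -1, 33, 34, 5, 3, 14]
Partition 2: pivot=14 at index 4 -> [-2, -1, 5, 3, 14, 34, 33]
Partition 3: pivot=3 at index 2 -> [-2, -1, 3, 5, 14, 34, 33]
Partition 4: pivot=33 at index 5 -> [-2, -1, 3, 5, 14, 33, 34]


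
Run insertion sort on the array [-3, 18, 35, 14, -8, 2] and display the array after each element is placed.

First element -3 is already 'sorted'
Insert 18: shifted 0 elements -> [-3, 18, 35, 14, -8, 2]
Insert 35: shifted 0 elements -> [-3, 18, 35, 14, -8, 2]
Insert 14: shifted 2 elements -> [-3, 14, 18, 35, -8, 2]
Insert -8: shifted 4 elements -> [-8, -3, 14, 18, 35, 2]
Insert 2: shifted 3 elements -> [-8, -3, 2, 14, 18, 35]


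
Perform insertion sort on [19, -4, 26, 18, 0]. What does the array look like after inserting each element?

First element 19 is already 'sorted'
Insert -4: shifted 1 elements -> [-4, 19, 26, 18, 0]
Insert 26: shifted 0 elements -> [-4, 19, 26, 18, 0]
Insert 18: shifted 2 elements -> [-4, 18, 19, 26, 0]
Insert 0: shifted 3 elements -> [-4, 0, 18, 19, 26]


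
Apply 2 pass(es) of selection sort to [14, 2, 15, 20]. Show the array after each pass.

Pass 1: Select minimum 2 at index 1, swap -> [2, 14, 15, 20]
Pass 2: Select minimum 14 at index 1, swap -> [2, 14, 15, 20]


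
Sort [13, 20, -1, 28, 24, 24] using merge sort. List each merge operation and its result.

Divide and conquer:
  Merge [20] + [-1] -> [-1, 20]
  Merge [13] + [-1, 20] -> [-1, 13, 20]
  Merge [24] + [24] -> [24, 24]
  Merge [28] + [24, 24] -> [24, 24, 28]
  Merge [-1, 13, 20] + [24, 24, 28] -> [-1, 13, 20, 24, 24, 28]


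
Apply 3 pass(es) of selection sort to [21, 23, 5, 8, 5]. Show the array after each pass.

Pass 1: Select minimum 5 at index 2, swap -> [5, 23, 21, 8, 5]
Pass 2: Select minimum 5 at index 4, swap -> [5, 5, 21, 8, 23]
Pass 3: Select minimum 8 at index 3, swap -> [5, 5, 8, 21, 23]


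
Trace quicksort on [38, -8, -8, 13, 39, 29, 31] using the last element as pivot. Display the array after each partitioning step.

Partition 1: pivot=31 at index 4 -> [-8, -8, 13, 29, 31, 38, 39]
Partition 2: pivot=29 at index 3 -> [-8, -8, 13, 29, 31, 38, 39]
Partition 3: pivot=13 at index 2 -> [-8, -8, 13, 29, 31, 38, 39]
Partition 4: pivot=-8 at index 1 -> [-8, -8, 13, 29, 31, 38, 39]
Partition 5: pivot=39 at index 6 -> [-8, -8, 13, 29, 31, 38, 39]


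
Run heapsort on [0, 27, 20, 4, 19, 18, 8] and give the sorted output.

Build heap: [27, 19, 20, 4, 0, 18, 8]
Extract 27: [20, 19, 18, 4, 0, 8, 27]
Extract 20: [19, 8, 18, 4, 0, 20, 27]
Extract 19: [18, 8, 0, 4, 19, 20, 27]
Extract 18: [8, 4, 0, 18, 19, 20, 27]
Extract 8: [4, 0, 8, 18, 19, 20, 27]
Extract 4: [0, 4, 8, 18, 19, 20, 27]


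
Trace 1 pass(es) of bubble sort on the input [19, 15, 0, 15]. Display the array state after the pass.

After pass 1: [15, 0, 15, 19] (3 swaps)
Total swaps: 3


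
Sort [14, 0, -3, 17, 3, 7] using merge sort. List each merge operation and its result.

Divide and conquer:
  Merge [0] + [-3] -> [-3, 0]
  Merge [14] + [-3, 0] -> [-3, 0, 14]
  Merge [3] + [7] -> [3, 7]
  Merge [17] + [3, 7] -> [3, 7, 17]
  Merge [-3, 0, 14] + [3, 7, 17] -> [-3, 0, 3, 7, 14, 17]


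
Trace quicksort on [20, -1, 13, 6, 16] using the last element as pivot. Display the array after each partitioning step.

Partition 1: pivot=16 at index 3 -> [-1, 13, 6, 16, 20]
Partition 2: pivot=6 at index 1 -> [-1, 6, 13, 16, 20]


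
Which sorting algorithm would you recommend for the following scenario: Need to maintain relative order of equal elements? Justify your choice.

Best choice: Merge sort or Insertion sort
Reason: Both are stable; quicksort and heapsort are not stable


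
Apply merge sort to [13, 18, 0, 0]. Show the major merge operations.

Divide and conquer:
  Merge [13] + [18] -> [13, 18]
  Merge [0] + [0] -> [0, 0]
  Merge [13, 18] + [0, 0] -> [0, 0, 13, 18]


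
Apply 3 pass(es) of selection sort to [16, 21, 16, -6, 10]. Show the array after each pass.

Pass 1: Select minimum -6 at index 3, swap -> [-6, 21, 16, 16, 10]
Pass 2: Select minimum 10 at index 4, swap -> [-6, 10, 16, 16, 21]
Pass 3: Select minimum 16 at index 2, swap -> [-6, 10, 16, 16, 21]


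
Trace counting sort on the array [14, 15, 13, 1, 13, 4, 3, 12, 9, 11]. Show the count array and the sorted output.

Count array: [0, 1, 0, 1, 1, 0, 0, 0, 0, 1, 0, 1, 1, 2, 1, 1]
(count[i] = number of elements equal to i)
Cumulative count: [0, 1, 1, 2, 3, 3, 3, 3, 3, 4, 4, 5, 6, 8, 9, 10]
Sorted: [1, 3, 4, 9, 11, 12, 13, 13, 14, 15]


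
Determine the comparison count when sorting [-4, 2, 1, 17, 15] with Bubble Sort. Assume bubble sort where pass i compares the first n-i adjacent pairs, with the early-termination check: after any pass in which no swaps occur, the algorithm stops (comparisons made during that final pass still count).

Pass 1: compare adjacent pairs (0,1)..(3,4) = 4 comparison(s), 2 swap(s) -> [-4, 1, 2, 15, 17]
Pass 2: compare adjacent pairs (0,1)..(2,3) = 3 comparison(s), 0 swap(s) -> [-4, 1, 2, 15, 17]
No swaps in this pass, so bubble sort stops here.
Total comparisons: 4 + 3 = 7


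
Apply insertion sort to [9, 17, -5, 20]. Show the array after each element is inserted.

First element 9 is already 'sorted'
Insert 17: shifted 0 elements -> [9, 17, -5, 20]
Insert -5: shifted 2 elements -> [-5, 9, 17, 20]
Insert 20: shifted 0 elements -> [-5, 9, 17, 20]


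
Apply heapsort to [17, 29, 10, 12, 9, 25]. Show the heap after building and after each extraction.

Build heap: [29, 17, 25, 12, 9, 10]
Extract 29: [25, 17, 10, 12, 9, 29]
Extract 25: [17, 12, 10, 9, 25, 29]
Extract 17: [12, 9, 10, 17, 25, 29]
Extract 12: [10, 9, 12, 17, 25, 29]
Extract 10: [9, 10, 12, 17, 25, 29]


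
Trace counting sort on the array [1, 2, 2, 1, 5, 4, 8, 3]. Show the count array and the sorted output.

Count array: [0, 2, 2, 1, 1, 1, 0, 0, 1]
(count[i] = number of elements equal to i)
Cumulative count: [0, 2, 4, 5, 6, 7, 7, 7, 8]
Sorted: [1, 1, 2, 2, 3, 4, 5, 8]


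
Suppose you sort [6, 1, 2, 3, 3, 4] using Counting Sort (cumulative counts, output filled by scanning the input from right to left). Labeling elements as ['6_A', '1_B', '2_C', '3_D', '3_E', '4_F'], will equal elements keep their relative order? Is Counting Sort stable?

Trace Counting Sort on the labeled array (the key is the number; the letter only tracks identity):
  Counts for values 0..6: [0, 1, 1, 2, 1, 0, 1]
  Cumulative counts: [0, 1, 2, 4, 5, 5, 6]
  Scan right to left: place 4_F at output index 4
  Scan right to left: place 3_E at output index 3
  Scan right to left: place 3_D at output index 2
  Scan right to left: place 2_C at output index 1
  Scan right to left: place 1_B at output index 0
  Scan right to left: place 6_A at output index 5
  Output: [1_B, 2_C, 3_D, 3_E, 4_F, 6_A]
Equal keys:
  value 3: originally 3_D, 3_E; after sorting 3_D, 3_E -> order preserved
All equal keys kept their original relative order. Counting Sort is stable: scanning the input right to left with decreasing cumulative counts places later duplicates at later output positions.
Answer: Stable


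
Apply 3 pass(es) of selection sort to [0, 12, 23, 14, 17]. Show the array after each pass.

Pass 1: Select minimum 0 at index 0, swap -> [0, 12, 23, 14, 17]
Pass 2: Select minimum 12 at index 1, swap -> [0, 12, 23, 14, 17]
Pass 3: Select minimum 14 at index 3, swap -> [0, 12, 14, 23, 17]


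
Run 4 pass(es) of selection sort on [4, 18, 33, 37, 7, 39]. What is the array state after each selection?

Pass 1: Select minimum 4 at index 0, swap -> [4, 18, 33, 37, 7, 39]
Pass 2: Select minimum 7 at index 4, swap -> [4, 7, 33, 37, 18, 39]
Pass 3: Select minimum 18 at index 4, swap -> [4, 7, 18, 37, 33, 39]
Pass 4: Select minimum 33 at index 4, swap -> [4, 7, 18, 33, 37, 39]


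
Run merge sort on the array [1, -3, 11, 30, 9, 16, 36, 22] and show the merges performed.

Divide and conquer:
  Merge [1] + [-3] -> [-3, 1]
  Merge [11] + [30] -> [11, 30]
  Merge [-3, 1] + [11, 30] -> [-3, 1, 11, 30]
  Merge [9] + [16] -> [9, 16]
  Merge [36] + [22] -> [22, 36]
  Merge [9, 16] + [22, 36] -> [9, 16, 22, 36]
  Merge [-3, 1, 11, 30] + [9, 16, 22, 36] -> [-3, 1, 9, 11, 16, 22, 30, 36]


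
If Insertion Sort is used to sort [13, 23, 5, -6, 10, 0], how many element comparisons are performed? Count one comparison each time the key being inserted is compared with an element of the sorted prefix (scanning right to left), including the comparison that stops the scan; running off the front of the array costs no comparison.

Insert 23: 13 <= 23 (stop) = 1 comparison(s) -> [13, 23, 5, -6, 10, 0]
Insert 5: 23 > 5 (shift), 13 > 5 (shift), reached front = 2 comparison(s) -> [5, 13, 23, -6, 10, 0]
Insert -6: 23 > -6 (shift), 13 > -6 (shift), 5 > -6 (shift), reached front = 3 comparison(s) -> [-6, 5, 13, 23, 10, 0]
Insert 10: 23 > 10 (shift), 13 > 10 (shift), 5 <= 10 (stop) = 3 comparison(s) -> [-6, 5, 10, 13, 23, 0]
Insert 0: 23 > 0 (shift), 13 > 0 (shift), 10 > 0 (shift), 5 > 0 (shift), -6 <= 0 (stop) = 5 comparison(s) -> [-6, 0, 5, 10, 13, 23]
Total comparisons: 1 + 2 + 3 + 3 + 5 = 14


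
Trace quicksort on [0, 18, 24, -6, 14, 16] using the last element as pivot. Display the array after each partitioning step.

Partition 1: pivot=16 at index 3 -> [0, -6, 14, 16, 24, 18]
Partition 2: pivot=14 at index 2 -> [0, -6, 14, 16, 24, 18]
Partition 3: pivot=-6 at index 0 -> [-6, 0, 14, 16, 24, 18]
Partition 4: pivot=18 at index 4 -> [-6, 0, 14, 16, 18, 24]


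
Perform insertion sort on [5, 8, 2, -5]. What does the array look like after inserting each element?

First element 5 is already 'sorted'
Insert 8: shifted 0 elements -> [5, 8, 2, -5]
Insert 2: shifted 2 elements -> [2, 5, 8, -5]
Insert -5: shifted 3 elements -> [-5, 2, 5, 8]


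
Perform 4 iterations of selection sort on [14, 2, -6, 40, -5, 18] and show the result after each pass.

Pass 1: Select minimum -6 at index 2, swap -> [-6, 2, 14, 40, -5, 18]
Pass 2: Select minimum -5 at index 4, swap -> [-6, -5, 14, 40, 2, 18]
Pass 3: Select minimum 2 at index 4, swap -> [-6, -5, 2, 40, 14, 18]
Pass 4: Select minimum 14 at index 4, swap -> [-6, -5, 2, 14, 40, 18]


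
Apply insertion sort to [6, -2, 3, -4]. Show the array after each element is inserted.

First element 6 is already 'sorted'
Insert -2: shifted 1 elements -> [-2, 6, 3, -4]
Insert 3: shifted 1 elements -> [-2, 3, 6, -4]
Insert -4: shifted 3 elements -> [-4, -2, 3, 6]


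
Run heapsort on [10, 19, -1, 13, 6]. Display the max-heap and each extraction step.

Build heap: [19, 13, -1, 10, 6]
Extract 19: [13, 10, -1, 6, 19]
Extract 13: [10, 6, -1, 13, 19]
Extract 10: [6, -1, 10, 13, 19]
Extract 6: [-1, 6, 10, 13, 19]


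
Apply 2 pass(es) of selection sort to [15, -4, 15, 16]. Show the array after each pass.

Pass 1: Select minimum -4 at index 1, swap -> [-4, 15, 15, 16]
Pass 2: Select minimum 15 at index 1, swap -> [-4, 15, 15, 16]


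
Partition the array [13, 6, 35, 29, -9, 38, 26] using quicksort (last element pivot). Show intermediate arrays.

Partition 1: pivot=26 at index 3 -> [13, 6, -9, 26, 35, 38, 29]
Partition 2: pivot=-9 at index 0 -> [-9, 6, 13, 26, 35, 38, 29]
Partition 3: pivot=13 at index 2 -> [-9, 6, 13, 26, 35, 38, 29]
Partition 4: pivot=29 at index 4 -> [-9, 6, 13, 26, 29, 38, 35]
Partition 5: pivot=35 at index 5 -> [-9, 6, 13, 26, 29, 35, 38]


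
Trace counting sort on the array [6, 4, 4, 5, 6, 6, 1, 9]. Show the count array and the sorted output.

Count array: [0, 1, 0, 0, 2, 1, 3, 0, 0, 1]
(count[i] = number of elements equal to i)
Cumulative count: [0, 1, 1, 1, 3, 4, 7, 7, 7, 8]
Sorted: [1, 4, 4, 5, 6, 6, 6, 9]


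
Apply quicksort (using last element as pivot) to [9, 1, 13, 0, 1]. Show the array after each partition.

Partition 1: pivot=1 at index 2 -> [1, 0, 1, 9, 13]
Partition 2: pivot=0 at index 0 -> [0, 1, 1, 9, 13]
Partition 3: pivot=13 at index 4 -> [0, 1, 1, 9, 13]


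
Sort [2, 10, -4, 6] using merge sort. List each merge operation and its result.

Divide and conquer:
  Merge [2] + [10] -> [2, 10]
  Merge [-4] + [6] -> [-4, 6]
  Merge [2, 10] + [-4, 6] -> [-4, 2, 6, 10]


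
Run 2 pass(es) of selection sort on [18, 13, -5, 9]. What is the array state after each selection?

Pass 1: Select minimum -5 at index 2, swap -> [-5, 13, 18, 9]
Pass 2: Select minimum 9 at index 3, swap -> [-5, 9, 18, 13]


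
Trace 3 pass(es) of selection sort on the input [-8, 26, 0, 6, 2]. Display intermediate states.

Pass 1: Select minimum -8 at index 0, swap -> [-8, 26, 0, 6, 2]
Pass 2: Select minimum 0 at index 2, swap -> [-8, 0, 26, 6, 2]
Pass 3: Select minimum 2 at index 4, swap -> [-8, 0, 2, 6, 26]


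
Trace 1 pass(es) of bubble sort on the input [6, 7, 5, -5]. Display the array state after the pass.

After pass 1: [6, 5, -5, 7] (2 swaps)
Total swaps: 2


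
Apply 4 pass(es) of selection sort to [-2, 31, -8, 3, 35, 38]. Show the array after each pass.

Pass 1: Select minimum -8 at index 2, swap -> [-8, 31, -2, 3, 35, 38]
Pass 2: Select minimum -2 at index 2, swap -> [-8, -2, 31, 3, 35, 38]
Pass 3: Select minimum 3 at index 3, swap -> [-8, -2, 3, 31, 35, 38]
Pass 4: Select minimum 31 at index 3, swap -> [-8, -2, 3, 31, 35, 38]


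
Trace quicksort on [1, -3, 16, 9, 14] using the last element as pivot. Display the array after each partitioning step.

Partition 1: pivot=14 at index 3 -> [1, -3, 9, 14, 16]
Partition 2: pivot=9 at index 2 -> [1, -3, 9, 14, 16]
Partition 3: pivot=-3 at index 0 -> [-3, 1, 9, 14, 16]


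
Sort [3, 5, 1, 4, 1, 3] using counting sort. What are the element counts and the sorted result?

Count array: [0, 2, 0, 2, 1, 1]
(count[i] = number of elements equal to i)
Cumulative count: [0, 2, 2, 4, 5, 6]
Sorted: [1, 1, 3, 3, 4, 5]


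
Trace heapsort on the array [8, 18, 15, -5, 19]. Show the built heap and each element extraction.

Build heap: [19, 18, 15, -5, 8]
Extract 19: [18, 8, 15, -5, 19]
Extract 18: [15, 8, -5, 18, 19]
Extract 15: [8, -5, 15, 18, 19]
Extract 8: [-5, 8, 15, 18, 19]


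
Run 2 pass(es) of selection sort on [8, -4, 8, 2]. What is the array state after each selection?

Pass 1: Select minimum -4 at index 1, swap -> [-4, 8, 8, 2]
Pass 2: Select minimum 2 at index 3, swap -> [-4, 2, 8, 8]


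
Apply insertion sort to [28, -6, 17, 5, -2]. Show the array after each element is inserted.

First element 28 is already 'sorted'
Insert -6: shifted 1 elements -> [-6, 28, 17, 5, -2]
Insert 17: shifted 1 elements -> [-6, 17, 28, 5, -2]
Insert 5: shifted 2 elements -> [-6, 5, 17, 28, -2]
Insert -2: shifted 3 elements -> [-6, -2, 5, 17, 28]
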